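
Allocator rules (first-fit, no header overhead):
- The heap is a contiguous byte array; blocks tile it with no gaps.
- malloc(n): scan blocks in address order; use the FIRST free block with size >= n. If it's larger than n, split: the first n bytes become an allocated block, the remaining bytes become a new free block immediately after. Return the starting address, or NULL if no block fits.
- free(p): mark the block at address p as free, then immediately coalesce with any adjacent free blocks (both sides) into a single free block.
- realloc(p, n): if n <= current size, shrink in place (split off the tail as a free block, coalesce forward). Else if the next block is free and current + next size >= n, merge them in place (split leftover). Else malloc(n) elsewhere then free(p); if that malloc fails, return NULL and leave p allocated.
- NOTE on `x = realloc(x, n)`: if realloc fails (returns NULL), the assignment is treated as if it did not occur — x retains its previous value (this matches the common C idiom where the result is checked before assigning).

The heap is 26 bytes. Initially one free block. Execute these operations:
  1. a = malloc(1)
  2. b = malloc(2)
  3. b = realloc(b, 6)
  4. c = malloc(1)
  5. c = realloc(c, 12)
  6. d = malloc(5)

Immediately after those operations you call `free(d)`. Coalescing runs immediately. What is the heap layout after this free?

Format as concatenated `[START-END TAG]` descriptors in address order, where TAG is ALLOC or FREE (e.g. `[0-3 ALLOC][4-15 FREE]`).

Answer: [0-0 ALLOC][1-6 ALLOC][7-18 ALLOC][19-25 FREE]

Derivation:
Op 1: a = malloc(1) -> a = 0; heap: [0-0 ALLOC][1-25 FREE]
Op 2: b = malloc(2) -> b = 1; heap: [0-0 ALLOC][1-2 ALLOC][3-25 FREE]
Op 3: b = realloc(b, 6) -> b = 1; heap: [0-0 ALLOC][1-6 ALLOC][7-25 FREE]
Op 4: c = malloc(1) -> c = 7; heap: [0-0 ALLOC][1-6 ALLOC][7-7 ALLOC][8-25 FREE]
Op 5: c = realloc(c, 12) -> c = 7; heap: [0-0 ALLOC][1-6 ALLOC][7-18 ALLOC][19-25 FREE]
Op 6: d = malloc(5) -> d = 19; heap: [0-0 ALLOC][1-6 ALLOC][7-18 ALLOC][19-23 ALLOC][24-25 FREE]
free(d): d = 19 -> block [19-23 ALLOC]; mark free, coalesce with adjacent free neighbors -> [0-0 ALLOC][1-6 ALLOC][7-18 ALLOC][19-25 FREE]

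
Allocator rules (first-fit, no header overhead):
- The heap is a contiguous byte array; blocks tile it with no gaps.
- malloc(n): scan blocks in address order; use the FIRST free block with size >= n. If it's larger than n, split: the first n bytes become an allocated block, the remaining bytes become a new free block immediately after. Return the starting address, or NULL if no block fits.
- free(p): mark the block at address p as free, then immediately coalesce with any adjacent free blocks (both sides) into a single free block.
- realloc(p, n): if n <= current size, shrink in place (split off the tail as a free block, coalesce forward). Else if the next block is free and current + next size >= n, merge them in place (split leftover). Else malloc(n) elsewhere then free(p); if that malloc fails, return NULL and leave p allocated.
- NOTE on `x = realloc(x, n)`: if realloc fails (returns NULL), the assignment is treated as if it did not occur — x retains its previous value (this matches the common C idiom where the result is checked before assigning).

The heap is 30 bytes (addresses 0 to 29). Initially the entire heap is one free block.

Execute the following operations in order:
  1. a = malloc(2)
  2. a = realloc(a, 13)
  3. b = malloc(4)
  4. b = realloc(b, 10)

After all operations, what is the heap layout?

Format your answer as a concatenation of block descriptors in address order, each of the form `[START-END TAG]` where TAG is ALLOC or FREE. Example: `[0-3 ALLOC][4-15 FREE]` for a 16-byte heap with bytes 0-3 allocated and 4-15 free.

Answer: [0-12 ALLOC][13-22 ALLOC][23-29 FREE]

Derivation:
Op 1: a = malloc(2) -> a = 0; heap: [0-1 ALLOC][2-29 FREE]
Op 2: a = realloc(a, 13) -> a = 0; heap: [0-12 ALLOC][13-29 FREE]
Op 3: b = malloc(4) -> b = 13; heap: [0-12 ALLOC][13-16 ALLOC][17-29 FREE]
Op 4: b = realloc(b, 10) -> b = 13; heap: [0-12 ALLOC][13-22 ALLOC][23-29 FREE]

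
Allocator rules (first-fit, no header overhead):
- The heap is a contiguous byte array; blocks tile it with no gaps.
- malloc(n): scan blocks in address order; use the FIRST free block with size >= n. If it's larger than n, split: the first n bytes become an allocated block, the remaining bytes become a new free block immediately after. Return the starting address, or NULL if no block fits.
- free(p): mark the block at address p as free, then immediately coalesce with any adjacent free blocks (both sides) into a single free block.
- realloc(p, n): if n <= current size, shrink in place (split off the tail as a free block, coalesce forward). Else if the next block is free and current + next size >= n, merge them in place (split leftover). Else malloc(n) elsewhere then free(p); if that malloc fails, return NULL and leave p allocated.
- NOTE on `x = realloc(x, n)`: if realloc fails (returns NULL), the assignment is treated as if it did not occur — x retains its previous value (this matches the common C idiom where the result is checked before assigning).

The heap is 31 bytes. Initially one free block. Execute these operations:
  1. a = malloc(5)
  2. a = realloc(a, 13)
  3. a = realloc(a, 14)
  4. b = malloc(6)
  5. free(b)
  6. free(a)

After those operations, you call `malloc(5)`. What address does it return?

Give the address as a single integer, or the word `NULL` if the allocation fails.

Answer: 0

Derivation:
Op 1: a = malloc(5) -> a = 0; heap: [0-4 ALLOC][5-30 FREE]
Op 2: a = realloc(a, 13) -> a = 0; heap: [0-12 ALLOC][13-30 FREE]
Op 3: a = realloc(a, 14) -> a = 0; heap: [0-13 ALLOC][14-30 FREE]
Op 4: b = malloc(6) -> b = 14; heap: [0-13 ALLOC][14-19 ALLOC][20-30 FREE]
Op 5: free(b) -> (freed b); heap: [0-13 ALLOC][14-30 FREE]
Op 6: free(a) -> (freed a); heap: [0-30 FREE]
malloc(5): first-fit scan over [0-30 FREE] -> 0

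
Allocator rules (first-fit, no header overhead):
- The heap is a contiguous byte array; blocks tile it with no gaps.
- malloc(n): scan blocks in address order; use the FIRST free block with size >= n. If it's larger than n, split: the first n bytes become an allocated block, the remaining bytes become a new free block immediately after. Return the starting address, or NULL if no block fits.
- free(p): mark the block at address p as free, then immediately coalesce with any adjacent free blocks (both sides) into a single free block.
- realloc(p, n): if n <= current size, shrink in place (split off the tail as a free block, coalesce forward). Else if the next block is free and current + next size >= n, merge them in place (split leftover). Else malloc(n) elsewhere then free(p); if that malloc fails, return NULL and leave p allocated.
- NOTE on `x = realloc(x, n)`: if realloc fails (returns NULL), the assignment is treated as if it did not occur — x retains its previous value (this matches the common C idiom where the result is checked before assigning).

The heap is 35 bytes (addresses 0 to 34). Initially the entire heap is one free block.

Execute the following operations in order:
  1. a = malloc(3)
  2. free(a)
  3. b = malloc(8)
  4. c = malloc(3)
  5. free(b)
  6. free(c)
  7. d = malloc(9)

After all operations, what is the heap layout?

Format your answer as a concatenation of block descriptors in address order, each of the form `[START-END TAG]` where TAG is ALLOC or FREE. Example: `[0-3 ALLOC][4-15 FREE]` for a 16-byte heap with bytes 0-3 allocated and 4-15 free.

Op 1: a = malloc(3) -> a = 0; heap: [0-2 ALLOC][3-34 FREE]
Op 2: free(a) -> (freed a); heap: [0-34 FREE]
Op 3: b = malloc(8) -> b = 0; heap: [0-7 ALLOC][8-34 FREE]
Op 4: c = malloc(3) -> c = 8; heap: [0-7 ALLOC][8-10 ALLOC][11-34 FREE]
Op 5: free(b) -> (freed b); heap: [0-7 FREE][8-10 ALLOC][11-34 FREE]
Op 6: free(c) -> (freed c); heap: [0-34 FREE]
Op 7: d = malloc(9) -> d = 0; heap: [0-8 ALLOC][9-34 FREE]

Answer: [0-8 ALLOC][9-34 FREE]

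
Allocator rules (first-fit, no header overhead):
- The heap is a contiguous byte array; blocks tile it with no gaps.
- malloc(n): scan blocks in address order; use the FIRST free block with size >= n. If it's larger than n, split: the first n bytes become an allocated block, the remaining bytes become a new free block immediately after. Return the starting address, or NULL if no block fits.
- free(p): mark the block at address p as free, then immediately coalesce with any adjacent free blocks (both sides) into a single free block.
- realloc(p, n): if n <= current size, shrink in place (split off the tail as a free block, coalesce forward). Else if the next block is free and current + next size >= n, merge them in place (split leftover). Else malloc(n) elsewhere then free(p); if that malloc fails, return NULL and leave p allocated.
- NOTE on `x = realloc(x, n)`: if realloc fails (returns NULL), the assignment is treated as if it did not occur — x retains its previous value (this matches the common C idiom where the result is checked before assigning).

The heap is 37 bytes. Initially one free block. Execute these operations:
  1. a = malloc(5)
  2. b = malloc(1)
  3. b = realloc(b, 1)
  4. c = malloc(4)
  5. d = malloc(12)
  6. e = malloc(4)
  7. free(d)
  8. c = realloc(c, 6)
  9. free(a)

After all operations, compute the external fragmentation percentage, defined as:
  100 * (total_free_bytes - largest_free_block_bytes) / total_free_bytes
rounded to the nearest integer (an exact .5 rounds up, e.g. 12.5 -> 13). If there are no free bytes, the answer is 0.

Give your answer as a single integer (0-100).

Op 1: a = malloc(5) -> a = 0; heap: [0-4 ALLOC][5-36 FREE]
Op 2: b = malloc(1) -> b = 5; heap: [0-4 ALLOC][5-5 ALLOC][6-36 FREE]
Op 3: b = realloc(b, 1) -> b = 5; heap: [0-4 ALLOC][5-5 ALLOC][6-36 FREE]
Op 4: c = malloc(4) -> c = 6; heap: [0-4 ALLOC][5-5 ALLOC][6-9 ALLOC][10-36 FREE]
Op 5: d = malloc(12) -> d = 10; heap: [0-4 ALLOC][5-5 ALLOC][6-9 ALLOC][10-21 ALLOC][22-36 FREE]
Op 6: e = malloc(4) -> e = 22; heap: [0-4 ALLOC][5-5 ALLOC][6-9 ALLOC][10-21 ALLOC][22-25 ALLOC][26-36 FREE]
Op 7: free(d) -> (freed d); heap: [0-4 ALLOC][5-5 ALLOC][6-9 ALLOC][10-21 FREE][22-25 ALLOC][26-36 FREE]
Op 8: c = realloc(c, 6) -> c = 6; heap: [0-4 ALLOC][5-5 ALLOC][6-11 ALLOC][12-21 FREE][22-25 ALLOC][26-36 FREE]
Op 9: free(a) -> (freed a); heap: [0-4 FREE][5-5 ALLOC][6-11 ALLOC][12-21 FREE][22-25 ALLOC][26-36 FREE]
Free blocks: [5 10 11] total_free=26 largest=11 -> 100*(26-11)/26 = 1500/26 ≈ 57.692 -> rounds to 58

Answer: 58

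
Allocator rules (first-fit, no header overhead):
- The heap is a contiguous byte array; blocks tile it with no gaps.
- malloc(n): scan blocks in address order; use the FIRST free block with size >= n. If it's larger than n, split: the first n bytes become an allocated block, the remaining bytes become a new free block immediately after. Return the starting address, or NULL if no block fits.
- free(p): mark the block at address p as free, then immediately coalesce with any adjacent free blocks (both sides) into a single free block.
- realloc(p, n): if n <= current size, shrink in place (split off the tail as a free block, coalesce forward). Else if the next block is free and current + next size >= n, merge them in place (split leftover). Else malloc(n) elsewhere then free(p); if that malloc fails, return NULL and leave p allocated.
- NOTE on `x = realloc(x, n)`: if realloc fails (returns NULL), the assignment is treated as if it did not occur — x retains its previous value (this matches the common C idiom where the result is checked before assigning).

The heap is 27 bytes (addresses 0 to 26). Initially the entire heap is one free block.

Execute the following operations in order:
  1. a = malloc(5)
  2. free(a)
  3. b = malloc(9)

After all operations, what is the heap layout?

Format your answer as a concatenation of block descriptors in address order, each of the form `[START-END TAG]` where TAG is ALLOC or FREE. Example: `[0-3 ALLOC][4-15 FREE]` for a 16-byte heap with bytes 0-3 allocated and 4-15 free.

Answer: [0-8 ALLOC][9-26 FREE]

Derivation:
Op 1: a = malloc(5) -> a = 0; heap: [0-4 ALLOC][5-26 FREE]
Op 2: free(a) -> (freed a); heap: [0-26 FREE]
Op 3: b = malloc(9) -> b = 0; heap: [0-8 ALLOC][9-26 FREE]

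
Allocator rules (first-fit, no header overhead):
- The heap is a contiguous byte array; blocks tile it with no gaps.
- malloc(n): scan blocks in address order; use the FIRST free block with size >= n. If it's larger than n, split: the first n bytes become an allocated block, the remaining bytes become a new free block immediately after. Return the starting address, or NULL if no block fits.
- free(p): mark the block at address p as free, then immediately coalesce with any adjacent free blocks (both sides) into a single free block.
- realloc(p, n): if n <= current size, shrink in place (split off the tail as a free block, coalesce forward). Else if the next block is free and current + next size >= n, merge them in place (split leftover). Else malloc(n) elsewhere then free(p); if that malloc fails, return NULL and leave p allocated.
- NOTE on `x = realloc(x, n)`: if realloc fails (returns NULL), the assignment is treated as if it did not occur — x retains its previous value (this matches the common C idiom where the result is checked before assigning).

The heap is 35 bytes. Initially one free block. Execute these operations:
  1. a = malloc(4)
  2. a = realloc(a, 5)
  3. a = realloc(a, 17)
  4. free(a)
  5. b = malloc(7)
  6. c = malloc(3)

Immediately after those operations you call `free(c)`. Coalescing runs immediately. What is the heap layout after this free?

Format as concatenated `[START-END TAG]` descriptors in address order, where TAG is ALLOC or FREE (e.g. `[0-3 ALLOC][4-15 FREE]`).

Op 1: a = malloc(4) -> a = 0; heap: [0-3 ALLOC][4-34 FREE]
Op 2: a = realloc(a, 5) -> a = 0; heap: [0-4 ALLOC][5-34 FREE]
Op 3: a = realloc(a, 17) -> a = 0; heap: [0-16 ALLOC][17-34 FREE]
Op 4: free(a) -> (freed a); heap: [0-34 FREE]
Op 5: b = malloc(7) -> b = 0; heap: [0-6 ALLOC][7-34 FREE]
Op 6: c = malloc(3) -> c = 7; heap: [0-6 ALLOC][7-9 ALLOC][10-34 FREE]
free(c): c = 7 -> block [7-9 ALLOC]; mark free, coalesce with adjacent free neighbors -> [0-6 ALLOC][7-34 FREE]

Answer: [0-6 ALLOC][7-34 FREE]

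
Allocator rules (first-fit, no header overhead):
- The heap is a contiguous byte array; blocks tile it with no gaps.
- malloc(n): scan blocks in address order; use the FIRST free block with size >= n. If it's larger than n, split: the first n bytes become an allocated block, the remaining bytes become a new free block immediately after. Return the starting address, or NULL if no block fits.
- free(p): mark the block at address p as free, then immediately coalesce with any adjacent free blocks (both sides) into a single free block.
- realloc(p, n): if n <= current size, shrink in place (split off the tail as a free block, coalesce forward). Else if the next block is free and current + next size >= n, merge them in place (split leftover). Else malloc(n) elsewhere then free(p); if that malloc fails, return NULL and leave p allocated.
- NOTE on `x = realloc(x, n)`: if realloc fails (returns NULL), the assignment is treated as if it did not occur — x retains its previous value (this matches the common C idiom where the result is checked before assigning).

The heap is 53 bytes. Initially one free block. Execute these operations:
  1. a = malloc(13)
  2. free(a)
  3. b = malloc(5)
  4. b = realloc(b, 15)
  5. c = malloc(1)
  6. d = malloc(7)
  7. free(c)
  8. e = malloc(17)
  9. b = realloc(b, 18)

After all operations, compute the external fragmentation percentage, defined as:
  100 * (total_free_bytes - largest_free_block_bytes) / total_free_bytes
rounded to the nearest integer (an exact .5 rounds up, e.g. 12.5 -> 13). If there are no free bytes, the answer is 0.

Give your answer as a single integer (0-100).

Answer: 7

Derivation:
Op 1: a = malloc(13) -> a = 0; heap: [0-12 ALLOC][13-52 FREE]
Op 2: free(a) -> (freed a); heap: [0-52 FREE]
Op 3: b = malloc(5) -> b = 0; heap: [0-4 ALLOC][5-52 FREE]
Op 4: b = realloc(b, 15) -> b = 0; heap: [0-14 ALLOC][15-52 FREE]
Op 5: c = malloc(1) -> c = 15; heap: [0-14 ALLOC][15-15 ALLOC][16-52 FREE]
Op 6: d = malloc(7) -> d = 16; heap: [0-14 ALLOC][15-15 ALLOC][16-22 ALLOC][23-52 FREE]
Op 7: free(c) -> (freed c); heap: [0-14 ALLOC][15-15 FREE][16-22 ALLOC][23-52 FREE]
Op 8: e = malloc(17) -> e = 23; heap: [0-14 ALLOC][15-15 FREE][16-22 ALLOC][23-39 ALLOC][40-52 FREE]
Op 9: b = realloc(b, 18) -> NULL (b unchanged); heap: [0-14 ALLOC][15-15 FREE][16-22 ALLOC][23-39 ALLOC][40-52 FREE]
Free blocks: [1 13] total_free=14 largest=13 -> 100*(14-13)/14 = 100/14 ≈ 7.143 -> rounds to 7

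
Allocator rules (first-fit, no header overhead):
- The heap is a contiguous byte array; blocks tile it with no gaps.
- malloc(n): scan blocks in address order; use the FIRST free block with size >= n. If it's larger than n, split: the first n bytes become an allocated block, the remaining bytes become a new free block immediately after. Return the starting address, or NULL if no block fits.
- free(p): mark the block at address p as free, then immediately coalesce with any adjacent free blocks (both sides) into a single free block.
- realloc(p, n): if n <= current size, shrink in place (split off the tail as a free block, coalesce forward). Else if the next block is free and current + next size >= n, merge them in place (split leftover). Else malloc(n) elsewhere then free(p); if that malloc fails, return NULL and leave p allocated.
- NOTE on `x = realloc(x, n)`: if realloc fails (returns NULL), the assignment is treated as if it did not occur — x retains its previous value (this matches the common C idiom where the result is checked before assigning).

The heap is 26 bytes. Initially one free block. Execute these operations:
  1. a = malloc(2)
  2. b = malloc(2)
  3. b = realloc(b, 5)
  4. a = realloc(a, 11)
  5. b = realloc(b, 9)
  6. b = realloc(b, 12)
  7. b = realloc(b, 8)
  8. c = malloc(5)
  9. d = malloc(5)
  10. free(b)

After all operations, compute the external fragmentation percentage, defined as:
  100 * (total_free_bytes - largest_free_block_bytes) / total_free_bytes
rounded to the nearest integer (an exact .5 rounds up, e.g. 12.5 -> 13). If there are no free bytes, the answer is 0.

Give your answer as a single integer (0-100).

Op 1: a = malloc(2) -> a = 0; heap: [0-1 ALLOC][2-25 FREE]
Op 2: b = malloc(2) -> b = 2; heap: [0-1 ALLOC][2-3 ALLOC][4-25 FREE]
Op 3: b = realloc(b, 5) -> b = 2; heap: [0-1 ALLOC][2-6 ALLOC][7-25 FREE]
Op 4: a = realloc(a, 11) -> a = 7; heap: [0-1 FREE][2-6 ALLOC][7-17 ALLOC][18-25 FREE]
Op 5: b = realloc(b, 9) -> NULL (b unchanged); heap: [0-1 FREE][2-6 ALLOC][7-17 ALLOC][18-25 FREE]
Op 6: b = realloc(b, 12) -> NULL (b unchanged); heap: [0-1 FREE][2-6 ALLOC][7-17 ALLOC][18-25 FREE]
Op 7: b = realloc(b, 8) -> b = 18; heap: [0-6 FREE][7-17 ALLOC][18-25 ALLOC]
Op 8: c = malloc(5) -> c = 0; heap: [0-4 ALLOC][5-6 FREE][7-17 ALLOC][18-25 ALLOC]
Op 9: d = malloc(5) -> d = NULL; heap: [0-4 ALLOC][5-6 FREE][7-17 ALLOC][18-25 ALLOC]
Op 10: free(b) -> (freed b); heap: [0-4 ALLOC][5-6 FREE][7-17 ALLOC][18-25 FREE]
Free blocks: [2 8] total_free=10 largest=8 -> 100*(10-8)/10 = 200/10 = 20

Answer: 20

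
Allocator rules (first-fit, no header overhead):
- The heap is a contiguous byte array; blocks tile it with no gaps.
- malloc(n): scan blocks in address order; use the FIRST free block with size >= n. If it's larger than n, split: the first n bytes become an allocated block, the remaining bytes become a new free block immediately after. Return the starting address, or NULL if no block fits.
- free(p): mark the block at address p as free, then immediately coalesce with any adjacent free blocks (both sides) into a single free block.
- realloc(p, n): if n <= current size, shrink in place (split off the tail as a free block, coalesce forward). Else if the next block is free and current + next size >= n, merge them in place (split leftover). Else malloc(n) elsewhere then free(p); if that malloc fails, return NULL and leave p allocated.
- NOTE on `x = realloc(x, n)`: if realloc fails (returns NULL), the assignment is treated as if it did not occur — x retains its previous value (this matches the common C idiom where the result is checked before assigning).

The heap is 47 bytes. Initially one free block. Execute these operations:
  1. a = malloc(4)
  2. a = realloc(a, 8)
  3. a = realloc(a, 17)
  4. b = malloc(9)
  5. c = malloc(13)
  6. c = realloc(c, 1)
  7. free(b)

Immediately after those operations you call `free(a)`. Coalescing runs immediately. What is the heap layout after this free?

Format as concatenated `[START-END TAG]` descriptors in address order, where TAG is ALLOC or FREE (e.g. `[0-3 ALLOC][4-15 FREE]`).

Op 1: a = malloc(4) -> a = 0; heap: [0-3 ALLOC][4-46 FREE]
Op 2: a = realloc(a, 8) -> a = 0; heap: [0-7 ALLOC][8-46 FREE]
Op 3: a = realloc(a, 17) -> a = 0; heap: [0-16 ALLOC][17-46 FREE]
Op 4: b = malloc(9) -> b = 17; heap: [0-16 ALLOC][17-25 ALLOC][26-46 FREE]
Op 5: c = malloc(13) -> c = 26; heap: [0-16 ALLOC][17-25 ALLOC][26-38 ALLOC][39-46 FREE]
Op 6: c = realloc(c, 1) -> c = 26; heap: [0-16 ALLOC][17-25 ALLOC][26-26 ALLOC][27-46 FREE]
Op 7: free(b) -> (freed b); heap: [0-16 ALLOC][17-25 FREE][26-26 ALLOC][27-46 FREE]
free(a): a = 0 -> block [0-16 ALLOC]; mark free, coalesce with adjacent free neighbors -> [0-25 FREE][26-26 ALLOC][27-46 FREE]

Answer: [0-25 FREE][26-26 ALLOC][27-46 FREE]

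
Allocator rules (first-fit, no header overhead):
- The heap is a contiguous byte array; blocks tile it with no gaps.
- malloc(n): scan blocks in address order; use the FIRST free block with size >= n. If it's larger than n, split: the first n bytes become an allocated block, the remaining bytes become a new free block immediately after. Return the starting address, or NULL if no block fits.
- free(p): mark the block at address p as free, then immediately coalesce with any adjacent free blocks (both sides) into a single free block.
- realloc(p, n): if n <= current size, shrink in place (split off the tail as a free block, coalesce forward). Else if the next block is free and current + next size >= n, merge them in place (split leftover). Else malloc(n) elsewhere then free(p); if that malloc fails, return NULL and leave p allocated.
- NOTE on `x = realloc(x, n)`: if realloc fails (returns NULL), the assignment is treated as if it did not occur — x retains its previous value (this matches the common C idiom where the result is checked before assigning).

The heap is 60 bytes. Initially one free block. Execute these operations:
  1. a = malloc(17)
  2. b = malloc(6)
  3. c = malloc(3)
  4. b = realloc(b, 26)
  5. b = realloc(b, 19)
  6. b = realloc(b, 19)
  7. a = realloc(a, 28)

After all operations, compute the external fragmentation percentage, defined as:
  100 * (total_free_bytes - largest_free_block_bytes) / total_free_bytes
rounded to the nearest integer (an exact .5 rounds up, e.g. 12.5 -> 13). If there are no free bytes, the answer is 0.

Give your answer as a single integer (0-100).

Answer: 29

Derivation:
Op 1: a = malloc(17) -> a = 0; heap: [0-16 ALLOC][17-59 FREE]
Op 2: b = malloc(6) -> b = 17; heap: [0-16 ALLOC][17-22 ALLOC][23-59 FREE]
Op 3: c = malloc(3) -> c = 23; heap: [0-16 ALLOC][17-22 ALLOC][23-25 ALLOC][26-59 FREE]
Op 4: b = realloc(b, 26) -> b = 26; heap: [0-16 ALLOC][17-22 FREE][23-25 ALLOC][26-51 ALLOC][52-59 FREE]
Op 5: b = realloc(b, 19) -> b = 26; heap: [0-16 ALLOC][17-22 FREE][23-25 ALLOC][26-44 ALLOC][45-59 FREE]
Op 6: b = realloc(b, 19) -> b = 26; heap: [0-16 ALLOC][17-22 FREE][23-25 ALLOC][26-44 ALLOC][45-59 FREE]
Op 7: a = realloc(a, 28) -> NULL (a unchanged); heap: [0-16 ALLOC][17-22 FREE][23-25 ALLOC][26-44 ALLOC][45-59 FREE]
Free blocks: [6 15] total_free=21 largest=15 -> 100*(21-15)/21 = 600/21 ≈ 28.571 -> rounds to 29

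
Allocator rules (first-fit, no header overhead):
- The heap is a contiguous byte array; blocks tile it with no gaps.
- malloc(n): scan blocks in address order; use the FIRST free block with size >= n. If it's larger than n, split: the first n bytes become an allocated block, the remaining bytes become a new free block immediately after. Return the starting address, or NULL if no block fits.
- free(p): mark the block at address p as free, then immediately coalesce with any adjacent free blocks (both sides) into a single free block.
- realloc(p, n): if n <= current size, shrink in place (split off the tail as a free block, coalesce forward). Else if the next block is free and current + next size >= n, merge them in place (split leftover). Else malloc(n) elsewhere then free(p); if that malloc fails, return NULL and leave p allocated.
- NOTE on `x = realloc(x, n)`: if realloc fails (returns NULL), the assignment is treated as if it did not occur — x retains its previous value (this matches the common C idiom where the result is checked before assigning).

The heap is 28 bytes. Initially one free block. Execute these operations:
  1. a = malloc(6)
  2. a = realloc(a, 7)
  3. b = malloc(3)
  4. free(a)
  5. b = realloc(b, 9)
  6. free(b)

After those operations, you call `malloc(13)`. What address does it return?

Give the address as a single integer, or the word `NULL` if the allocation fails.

Op 1: a = malloc(6) -> a = 0; heap: [0-5 ALLOC][6-27 FREE]
Op 2: a = realloc(a, 7) -> a = 0; heap: [0-6 ALLOC][7-27 FREE]
Op 3: b = malloc(3) -> b = 7; heap: [0-6 ALLOC][7-9 ALLOC][10-27 FREE]
Op 4: free(a) -> (freed a); heap: [0-6 FREE][7-9 ALLOC][10-27 FREE]
Op 5: b = realloc(b, 9) -> b = 7; heap: [0-6 FREE][7-15 ALLOC][16-27 FREE]
Op 6: free(b) -> (freed b); heap: [0-27 FREE]
malloc(13): first-fit scan over [0-27 FREE] -> 0

Answer: 0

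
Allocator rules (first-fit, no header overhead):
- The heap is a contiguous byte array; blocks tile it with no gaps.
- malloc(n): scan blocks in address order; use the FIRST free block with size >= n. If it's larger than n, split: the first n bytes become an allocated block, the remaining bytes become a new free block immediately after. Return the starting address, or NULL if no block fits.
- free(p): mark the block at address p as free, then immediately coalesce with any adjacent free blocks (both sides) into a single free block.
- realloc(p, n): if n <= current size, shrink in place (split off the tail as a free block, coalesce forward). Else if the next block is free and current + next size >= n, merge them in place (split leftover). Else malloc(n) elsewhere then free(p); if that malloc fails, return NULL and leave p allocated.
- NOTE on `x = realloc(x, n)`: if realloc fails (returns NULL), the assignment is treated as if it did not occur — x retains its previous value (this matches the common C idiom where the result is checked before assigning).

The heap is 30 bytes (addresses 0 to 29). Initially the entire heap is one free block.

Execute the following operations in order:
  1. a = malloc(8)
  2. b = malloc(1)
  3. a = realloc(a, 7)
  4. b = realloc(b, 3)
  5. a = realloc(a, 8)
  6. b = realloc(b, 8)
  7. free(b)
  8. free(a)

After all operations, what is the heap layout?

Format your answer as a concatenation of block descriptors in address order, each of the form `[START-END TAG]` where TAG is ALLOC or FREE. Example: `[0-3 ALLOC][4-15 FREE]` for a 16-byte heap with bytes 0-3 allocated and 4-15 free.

Answer: [0-29 FREE]

Derivation:
Op 1: a = malloc(8) -> a = 0; heap: [0-7 ALLOC][8-29 FREE]
Op 2: b = malloc(1) -> b = 8; heap: [0-7 ALLOC][8-8 ALLOC][9-29 FREE]
Op 3: a = realloc(a, 7) -> a = 0; heap: [0-6 ALLOC][7-7 FREE][8-8 ALLOC][9-29 FREE]
Op 4: b = realloc(b, 3) -> b = 8; heap: [0-6 ALLOC][7-7 FREE][8-10 ALLOC][11-29 FREE]
Op 5: a = realloc(a, 8) -> a = 0; heap: [0-7 ALLOC][8-10 ALLOC][11-29 FREE]
Op 6: b = realloc(b, 8) -> b = 8; heap: [0-7 ALLOC][8-15 ALLOC][16-29 FREE]
Op 7: free(b) -> (freed b); heap: [0-7 ALLOC][8-29 FREE]
Op 8: free(a) -> (freed a); heap: [0-29 FREE]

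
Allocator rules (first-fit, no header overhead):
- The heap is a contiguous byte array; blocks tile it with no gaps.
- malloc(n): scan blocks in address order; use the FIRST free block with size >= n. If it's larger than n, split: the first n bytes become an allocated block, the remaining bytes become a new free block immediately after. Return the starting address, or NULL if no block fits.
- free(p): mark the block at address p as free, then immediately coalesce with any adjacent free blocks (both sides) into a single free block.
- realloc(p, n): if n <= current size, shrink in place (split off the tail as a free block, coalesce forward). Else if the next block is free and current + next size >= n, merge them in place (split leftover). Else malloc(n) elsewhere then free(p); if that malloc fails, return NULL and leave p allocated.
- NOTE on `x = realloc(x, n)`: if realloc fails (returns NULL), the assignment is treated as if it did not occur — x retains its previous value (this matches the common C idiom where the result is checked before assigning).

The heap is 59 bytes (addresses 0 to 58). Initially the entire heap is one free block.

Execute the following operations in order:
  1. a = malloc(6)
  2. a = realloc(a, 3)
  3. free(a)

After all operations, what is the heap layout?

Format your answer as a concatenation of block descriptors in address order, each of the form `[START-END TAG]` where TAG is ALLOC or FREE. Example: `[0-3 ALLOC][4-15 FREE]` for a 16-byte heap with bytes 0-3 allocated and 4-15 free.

Op 1: a = malloc(6) -> a = 0; heap: [0-5 ALLOC][6-58 FREE]
Op 2: a = realloc(a, 3) -> a = 0; heap: [0-2 ALLOC][3-58 FREE]
Op 3: free(a) -> (freed a); heap: [0-58 FREE]

Answer: [0-58 FREE]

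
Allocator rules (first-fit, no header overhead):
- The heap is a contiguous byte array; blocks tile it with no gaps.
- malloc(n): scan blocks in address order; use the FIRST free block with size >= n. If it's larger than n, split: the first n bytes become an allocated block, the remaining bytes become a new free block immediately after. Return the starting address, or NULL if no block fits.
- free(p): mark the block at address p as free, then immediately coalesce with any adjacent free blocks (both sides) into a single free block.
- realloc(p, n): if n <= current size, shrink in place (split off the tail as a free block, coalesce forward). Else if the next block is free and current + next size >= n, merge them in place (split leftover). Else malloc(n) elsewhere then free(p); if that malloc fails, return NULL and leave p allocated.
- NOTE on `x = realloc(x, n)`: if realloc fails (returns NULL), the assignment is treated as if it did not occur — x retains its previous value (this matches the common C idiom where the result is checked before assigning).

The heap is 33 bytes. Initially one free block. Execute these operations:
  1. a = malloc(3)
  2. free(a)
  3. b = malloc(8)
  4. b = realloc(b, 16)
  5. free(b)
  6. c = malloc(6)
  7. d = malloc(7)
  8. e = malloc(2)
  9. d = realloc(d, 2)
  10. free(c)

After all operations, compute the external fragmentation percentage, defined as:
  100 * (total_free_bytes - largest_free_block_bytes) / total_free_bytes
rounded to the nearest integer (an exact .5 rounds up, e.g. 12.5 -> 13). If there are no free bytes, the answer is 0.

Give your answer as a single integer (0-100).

Op 1: a = malloc(3) -> a = 0; heap: [0-2 ALLOC][3-32 FREE]
Op 2: free(a) -> (freed a); heap: [0-32 FREE]
Op 3: b = malloc(8) -> b = 0; heap: [0-7 ALLOC][8-32 FREE]
Op 4: b = realloc(b, 16) -> b = 0; heap: [0-15 ALLOC][16-32 FREE]
Op 5: free(b) -> (freed b); heap: [0-32 FREE]
Op 6: c = malloc(6) -> c = 0; heap: [0-5 ALLOC][6-32 FREE]
Op 7: d = malloc(7) -> d = 6; heap: [0-5 ALLOC][6-12 ALLOC][13-32 FREE]
Op 8: e = malloc(2) -> e = 13; heap: [0-5 ALLOC][6-12 ALLOC][13-14 ALLOC][15-32 FREE]
Op 9: d = realloc(d, 2) -> d = 6; heap: [0-5 ALLOC][6-7 ALLOC][8-12 FREE][13-14 ALLOC][15-32 FREE]
Op 10: free(c) -> (freed c); heap: [0-5 FREE][6-7 ALLOC][8-12 FREE][13-14 ALLOC][15-32 FREE]
Free blocks: [6 5 18] total_free=29 largest=18 -> 100*(29-18)/29 = 1100/29 ≈ 37.931 -> rounds to 38

Answer: 38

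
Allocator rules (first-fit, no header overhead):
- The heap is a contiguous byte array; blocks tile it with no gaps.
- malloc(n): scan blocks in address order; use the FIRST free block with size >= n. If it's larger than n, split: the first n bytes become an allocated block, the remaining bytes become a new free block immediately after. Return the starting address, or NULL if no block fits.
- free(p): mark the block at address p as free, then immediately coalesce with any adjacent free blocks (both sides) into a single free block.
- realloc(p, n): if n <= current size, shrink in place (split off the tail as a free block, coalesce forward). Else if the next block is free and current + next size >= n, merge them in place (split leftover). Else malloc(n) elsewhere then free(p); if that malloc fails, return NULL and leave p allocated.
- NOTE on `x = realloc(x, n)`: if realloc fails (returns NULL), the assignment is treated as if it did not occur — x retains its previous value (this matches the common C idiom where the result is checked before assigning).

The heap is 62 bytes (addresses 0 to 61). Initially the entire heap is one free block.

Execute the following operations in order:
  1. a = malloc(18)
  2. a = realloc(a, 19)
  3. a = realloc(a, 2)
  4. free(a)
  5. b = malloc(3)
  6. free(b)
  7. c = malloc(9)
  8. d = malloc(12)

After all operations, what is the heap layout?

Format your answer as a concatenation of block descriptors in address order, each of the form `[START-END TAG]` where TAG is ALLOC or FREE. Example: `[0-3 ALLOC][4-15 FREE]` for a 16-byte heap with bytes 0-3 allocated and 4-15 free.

Op 1: a = malloc(18) -> a = 0; heap: [0-17 ALLOC][18-61 FREE]
Op 2: a = realloc(a, 19) -> a = 0; heap: [0-18 ALLOC][19-61 FREE]
Op 3: a = realloc(a, 2) -> a = 0; heap: [0-1 ALLOC][2-61 FREE]
Op 4: free(a) -> (freed a); heap: [0-61 FREE]
Op 5: b = malloc(3) -> b = 0; heap: [0-2 ALLOC][3-61 FREE]
Op 6: free(b) -> (freed b); heap: [0-61 FREE]
Op 7: c = malloc(9) -> c = 0; heap: [0-8 ALLOC][9-61 FREE]
Op 8: d = malloc(12) -> d = 9; heap: [0-8 ALLOC][9-20 ALLOC][21-61 FREE]

Answer: [0-8 ALLOC][9-20 ALLOC][21-61 FREE]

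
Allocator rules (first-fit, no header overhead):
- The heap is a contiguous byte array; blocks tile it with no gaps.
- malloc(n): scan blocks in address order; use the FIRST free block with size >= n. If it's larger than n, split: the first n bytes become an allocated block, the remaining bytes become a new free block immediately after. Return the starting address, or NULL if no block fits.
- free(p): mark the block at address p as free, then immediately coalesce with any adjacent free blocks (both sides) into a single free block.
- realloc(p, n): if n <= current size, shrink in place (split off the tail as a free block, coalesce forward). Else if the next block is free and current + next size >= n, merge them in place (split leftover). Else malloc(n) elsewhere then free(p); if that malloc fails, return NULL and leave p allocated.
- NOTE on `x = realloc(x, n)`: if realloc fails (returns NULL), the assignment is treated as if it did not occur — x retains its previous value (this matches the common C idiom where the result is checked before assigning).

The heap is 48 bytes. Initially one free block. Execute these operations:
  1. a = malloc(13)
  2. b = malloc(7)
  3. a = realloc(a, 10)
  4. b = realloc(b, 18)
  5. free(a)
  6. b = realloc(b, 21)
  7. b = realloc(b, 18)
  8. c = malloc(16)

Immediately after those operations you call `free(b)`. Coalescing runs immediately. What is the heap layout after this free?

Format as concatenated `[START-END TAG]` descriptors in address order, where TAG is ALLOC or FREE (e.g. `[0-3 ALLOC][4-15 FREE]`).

Op 1: a = malloc(13) -> a = 0; heap: [0-12 ALLOC][13-47 FREE]
Op 2: b = malloc(7) -> b = 13; heap: [0-12 ALLOC][13-19 ALLOC][20-47 FREE]
Op 3: a = realloc(a, 10) -> a = 0; heap: [0-9 ALLOC][10-12 FREE][13-19 ALLOC][20-47 FREE]
Op 4: b = realloc(b, 18) -> b = 13; heap: [0-9 ALLOC][10-12 FREE][13-30 ALLOC][31-47 FREE]
Op 5: free(a) -> (freed a); heap: [0-12 FREE][13-30 ALLOC][31-47 FREE]
Op 6: b = realloc(b, 21) -> b = 13; heap: [0-12 FREE][13-33 ALLOC][34-47 FREE]
Op 7: b = realloc(b, 18) -> b = 13; heap: [0-12 FREE][13-30 ALLOC][31-47 FREE]
Op 8: c = malloc(16) -> c = 31; heap: [0-12 FREE][13-30 ALLOC][31-46 ALLOC][47-47 FREE]
free(b): b = 13 -> block [13-30 ALLOC]; mark free, coalesce with adjacent free neighbors -> [0-30 FREE][31-46 ALLOC][47-47 FREE]

Answer: [0-30 FREE][31-46 ALLOC][47-47 FREE]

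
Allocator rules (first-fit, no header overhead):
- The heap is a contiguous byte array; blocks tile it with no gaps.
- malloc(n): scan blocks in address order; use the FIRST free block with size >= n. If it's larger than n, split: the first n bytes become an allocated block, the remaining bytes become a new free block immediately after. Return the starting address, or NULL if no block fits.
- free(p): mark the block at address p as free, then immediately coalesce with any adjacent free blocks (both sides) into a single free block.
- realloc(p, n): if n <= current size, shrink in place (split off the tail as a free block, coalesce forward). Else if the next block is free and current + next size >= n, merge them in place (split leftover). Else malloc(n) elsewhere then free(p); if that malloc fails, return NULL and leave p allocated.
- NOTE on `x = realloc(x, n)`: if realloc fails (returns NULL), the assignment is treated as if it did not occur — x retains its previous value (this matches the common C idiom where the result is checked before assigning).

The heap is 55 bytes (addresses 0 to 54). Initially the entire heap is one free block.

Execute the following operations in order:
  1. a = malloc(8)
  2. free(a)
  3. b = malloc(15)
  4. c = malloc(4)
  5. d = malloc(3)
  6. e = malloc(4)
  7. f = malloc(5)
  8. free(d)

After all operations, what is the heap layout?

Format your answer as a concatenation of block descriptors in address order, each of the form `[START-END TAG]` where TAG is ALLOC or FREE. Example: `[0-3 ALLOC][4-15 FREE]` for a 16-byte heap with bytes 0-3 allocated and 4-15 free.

Op 1: a = malloc(8) -> a = 0; heap: [0-7 ALLOC][8-54 FREE]
Op 2: free(a) -> (freed a); heap: [0-54 FREE]
Op 3: b = malloc(15) -> b = 0; heap: [0-14 ALLOC][15-54 FREE]
Op 4: c = malloc(4) -> c = 15; heap: [0-14 ALLOC][15-18 ALLOC][19-54 FREE]
Op 5: d = malloc(3) -> d = 19; heap: [0-14 ALLOC][15-18 ALLOC][19-21 ALLOC][22-54 FREE]
Op 6: e = malloc(4) -> e = 22; heap: [0-14 ALLOC][15-18 ALLOC][19-21 ALLOC][22-25 ALLOC][26-54 FREE]
Op 7: f = malloc(5) -> f = 26; heap: [0-14 ALLOC][15-18 ALLOC][19-21 ALLOC][22-25 ALLOC][26-30 ALLOC][31-54 FREE]
Op 8: free(d) -> (freed d); heap: [0-14 ALLOC][15-18 ALLOC][19-21 FREE][22-25 ALLOC][26-30 ALLOC][31-54 FREE]

Answer: [0-14 ALLOC][15-18 ALLOC][19-21 FREE][22-25 ALLOC][26-30 ALLOC][31-54 FREE]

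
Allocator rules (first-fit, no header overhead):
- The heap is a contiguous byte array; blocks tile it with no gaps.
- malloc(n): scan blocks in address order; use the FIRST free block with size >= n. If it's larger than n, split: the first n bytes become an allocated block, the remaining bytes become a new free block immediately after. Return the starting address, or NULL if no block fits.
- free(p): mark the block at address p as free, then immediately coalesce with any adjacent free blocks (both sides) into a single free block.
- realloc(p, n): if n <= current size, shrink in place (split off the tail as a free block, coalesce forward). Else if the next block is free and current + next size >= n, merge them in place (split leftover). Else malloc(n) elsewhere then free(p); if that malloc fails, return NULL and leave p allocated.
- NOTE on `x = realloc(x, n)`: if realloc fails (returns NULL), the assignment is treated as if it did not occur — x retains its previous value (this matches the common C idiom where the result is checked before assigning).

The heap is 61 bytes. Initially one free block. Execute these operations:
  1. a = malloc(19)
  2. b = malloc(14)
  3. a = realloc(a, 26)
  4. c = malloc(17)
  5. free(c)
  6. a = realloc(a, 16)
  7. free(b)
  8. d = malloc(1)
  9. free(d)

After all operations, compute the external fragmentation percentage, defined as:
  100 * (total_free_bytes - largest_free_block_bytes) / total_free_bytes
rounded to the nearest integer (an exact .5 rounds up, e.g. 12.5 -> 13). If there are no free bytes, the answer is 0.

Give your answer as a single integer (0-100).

Op 1: a = malloc(19) -> a = 0; heap: [0-18 ALLOC][19-60 FREE]
Op 2: b = malloc(14) -> b = 19; heap: [0-18 ALLOC][19-32 ALLOC][33-60 FREE]
Op 3: a = realloc(a, 26) -> a = 33; heap: [0-18 FREE][19-32 ALLOC][33-58 ALLOC][59-60 FREE]
Op 4: c = malloc(17) -> c = 0; heap: [0-16 ALLOC][17-18 FREE][19-32 ALLOC][33-58 ALLOC][59-60 FREE]
Op 5: free(c) -> (freed c); heap: [0-18 FREE][19-32 ALLOC][33-58 ALLOC][59-60 FREE]
Op 6: a = realloc(a, 16) -> a = 33; heap: [0-18 FREE][19-32 ALLOC][33-48 ALLOC][49-60 FREE]
Op 7: free(b) -> (freed b); heap: [0-32 FREE][33-48 ALLOC][49-60 FREE]
Op 8: d = malloc(1) -> d = 0; heap: [0-0 ALLOC][1-32 FREE][33-48 ALLOC][49-60 FREE]
Op 9: free(d) -> (freed d); heap: [0-32 FREE][33-48 ALLOC][49-60 FREE]
Free blocks: [33 12] total_free=45 largest=33 -> 100*(45-33)/45 = 1200/45 ≈ 26.667 -> rounds to 27

Answer: 27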